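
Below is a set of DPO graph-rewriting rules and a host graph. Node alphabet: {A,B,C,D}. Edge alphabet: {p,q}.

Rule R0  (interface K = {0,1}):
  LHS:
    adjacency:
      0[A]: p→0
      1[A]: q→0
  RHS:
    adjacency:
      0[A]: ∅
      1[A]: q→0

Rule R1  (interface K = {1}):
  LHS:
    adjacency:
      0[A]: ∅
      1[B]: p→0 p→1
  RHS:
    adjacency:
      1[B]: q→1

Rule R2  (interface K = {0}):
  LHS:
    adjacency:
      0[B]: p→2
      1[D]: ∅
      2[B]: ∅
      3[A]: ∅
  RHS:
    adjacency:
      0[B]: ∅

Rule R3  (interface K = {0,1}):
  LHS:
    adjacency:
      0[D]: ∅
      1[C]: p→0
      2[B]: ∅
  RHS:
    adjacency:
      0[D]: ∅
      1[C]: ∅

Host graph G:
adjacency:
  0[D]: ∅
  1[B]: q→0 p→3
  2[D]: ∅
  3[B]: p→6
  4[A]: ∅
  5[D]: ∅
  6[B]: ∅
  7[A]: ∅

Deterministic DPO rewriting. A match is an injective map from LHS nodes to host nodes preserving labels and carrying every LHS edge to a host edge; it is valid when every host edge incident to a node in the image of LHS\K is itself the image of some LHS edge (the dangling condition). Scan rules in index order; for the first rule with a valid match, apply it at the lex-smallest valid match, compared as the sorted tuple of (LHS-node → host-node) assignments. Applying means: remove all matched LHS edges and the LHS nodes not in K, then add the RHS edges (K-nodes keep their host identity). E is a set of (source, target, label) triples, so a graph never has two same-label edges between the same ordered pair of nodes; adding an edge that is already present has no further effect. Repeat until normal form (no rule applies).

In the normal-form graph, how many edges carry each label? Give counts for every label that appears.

Answer: q:1

Derivation:
initial: |V|=8 |E|=3  E = 1-q->0 1-p->3 3-p->6
step 1: apply R2 at {0↦3, 1↦2, 2↦6, 3↦4}  → |V|=5 |E|=2  E = 1-q->0 1-p->3
step 2: apply R2 at {0↦1, 1↦5, 2↦3, 3↦7}  → |V|=2 |E|=1  E = 1-q->0
normal form: no rule applies after step 2
NF edges: [(1, 0, 'q')]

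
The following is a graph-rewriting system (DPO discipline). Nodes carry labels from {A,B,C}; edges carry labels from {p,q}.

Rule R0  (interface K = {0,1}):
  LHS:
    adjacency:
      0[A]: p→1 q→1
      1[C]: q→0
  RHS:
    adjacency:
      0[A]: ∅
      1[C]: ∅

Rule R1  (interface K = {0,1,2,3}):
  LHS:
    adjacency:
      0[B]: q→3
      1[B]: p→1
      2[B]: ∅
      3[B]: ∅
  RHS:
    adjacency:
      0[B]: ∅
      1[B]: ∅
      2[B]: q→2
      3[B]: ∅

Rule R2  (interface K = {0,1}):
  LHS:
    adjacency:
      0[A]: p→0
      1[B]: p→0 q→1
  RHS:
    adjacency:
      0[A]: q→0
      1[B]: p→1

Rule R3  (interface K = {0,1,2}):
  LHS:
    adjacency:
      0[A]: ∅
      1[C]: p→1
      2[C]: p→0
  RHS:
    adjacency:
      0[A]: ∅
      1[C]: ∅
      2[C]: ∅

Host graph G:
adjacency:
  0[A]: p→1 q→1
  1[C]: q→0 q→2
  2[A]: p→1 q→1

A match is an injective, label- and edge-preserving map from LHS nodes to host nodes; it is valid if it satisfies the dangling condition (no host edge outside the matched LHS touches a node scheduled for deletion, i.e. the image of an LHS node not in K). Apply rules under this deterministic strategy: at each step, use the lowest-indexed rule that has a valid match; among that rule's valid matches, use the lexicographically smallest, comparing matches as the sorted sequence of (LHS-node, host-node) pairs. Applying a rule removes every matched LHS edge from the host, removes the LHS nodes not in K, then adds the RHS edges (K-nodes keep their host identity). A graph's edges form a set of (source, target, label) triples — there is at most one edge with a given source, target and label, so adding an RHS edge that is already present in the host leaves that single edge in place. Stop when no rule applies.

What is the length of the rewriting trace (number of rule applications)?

Answer: 2

Steps:
start.  V:3 E:6  edges: 0-p->1 0-q->1 1-q->0 1-q->2 2-p->1 2-q->1
1. fire R0 via {0↦0, 1↦1}  →  V:3 E:3  edges: 1-q->2 2-p->1 2-q->1
2. fire R0 via {0↦2, 1↦1}  →  V:3 E:0  edges: ∅
final graph: no rule applies after step 2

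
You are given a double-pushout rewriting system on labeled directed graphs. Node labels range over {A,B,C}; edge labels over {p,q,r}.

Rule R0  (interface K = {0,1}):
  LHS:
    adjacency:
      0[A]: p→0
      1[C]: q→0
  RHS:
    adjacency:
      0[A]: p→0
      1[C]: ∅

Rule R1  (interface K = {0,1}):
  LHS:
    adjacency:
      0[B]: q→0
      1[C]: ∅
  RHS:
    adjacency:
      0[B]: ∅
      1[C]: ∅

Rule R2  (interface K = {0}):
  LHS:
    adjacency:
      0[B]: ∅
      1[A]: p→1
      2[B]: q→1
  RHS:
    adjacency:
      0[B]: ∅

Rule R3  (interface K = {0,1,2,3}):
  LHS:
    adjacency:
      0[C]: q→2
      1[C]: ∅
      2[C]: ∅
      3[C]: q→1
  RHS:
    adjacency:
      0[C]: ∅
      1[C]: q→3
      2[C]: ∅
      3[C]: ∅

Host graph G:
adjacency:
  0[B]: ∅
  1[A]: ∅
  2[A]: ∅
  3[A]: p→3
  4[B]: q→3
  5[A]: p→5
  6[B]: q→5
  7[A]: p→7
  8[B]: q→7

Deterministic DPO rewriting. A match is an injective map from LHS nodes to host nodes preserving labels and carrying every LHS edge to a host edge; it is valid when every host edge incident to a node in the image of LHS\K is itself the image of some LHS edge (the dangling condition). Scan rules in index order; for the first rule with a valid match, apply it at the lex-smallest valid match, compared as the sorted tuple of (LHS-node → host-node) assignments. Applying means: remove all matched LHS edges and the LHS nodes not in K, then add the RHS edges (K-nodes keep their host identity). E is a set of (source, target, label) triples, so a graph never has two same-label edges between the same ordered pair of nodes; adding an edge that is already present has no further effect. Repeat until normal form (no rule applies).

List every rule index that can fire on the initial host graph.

Answer: [R2]

Derivation:
R0: no valid match — LHS pattern not found
R1: no valid match — LHS pattern not found
R2: 9 valid matches — {0↦0, 1↦3, 2↦4}, {0↦0, 1↦5, 2↦6}, {0↦0, 1↦7, 2↦8} (+6 more)
R3: no valid match — LHS pattern not found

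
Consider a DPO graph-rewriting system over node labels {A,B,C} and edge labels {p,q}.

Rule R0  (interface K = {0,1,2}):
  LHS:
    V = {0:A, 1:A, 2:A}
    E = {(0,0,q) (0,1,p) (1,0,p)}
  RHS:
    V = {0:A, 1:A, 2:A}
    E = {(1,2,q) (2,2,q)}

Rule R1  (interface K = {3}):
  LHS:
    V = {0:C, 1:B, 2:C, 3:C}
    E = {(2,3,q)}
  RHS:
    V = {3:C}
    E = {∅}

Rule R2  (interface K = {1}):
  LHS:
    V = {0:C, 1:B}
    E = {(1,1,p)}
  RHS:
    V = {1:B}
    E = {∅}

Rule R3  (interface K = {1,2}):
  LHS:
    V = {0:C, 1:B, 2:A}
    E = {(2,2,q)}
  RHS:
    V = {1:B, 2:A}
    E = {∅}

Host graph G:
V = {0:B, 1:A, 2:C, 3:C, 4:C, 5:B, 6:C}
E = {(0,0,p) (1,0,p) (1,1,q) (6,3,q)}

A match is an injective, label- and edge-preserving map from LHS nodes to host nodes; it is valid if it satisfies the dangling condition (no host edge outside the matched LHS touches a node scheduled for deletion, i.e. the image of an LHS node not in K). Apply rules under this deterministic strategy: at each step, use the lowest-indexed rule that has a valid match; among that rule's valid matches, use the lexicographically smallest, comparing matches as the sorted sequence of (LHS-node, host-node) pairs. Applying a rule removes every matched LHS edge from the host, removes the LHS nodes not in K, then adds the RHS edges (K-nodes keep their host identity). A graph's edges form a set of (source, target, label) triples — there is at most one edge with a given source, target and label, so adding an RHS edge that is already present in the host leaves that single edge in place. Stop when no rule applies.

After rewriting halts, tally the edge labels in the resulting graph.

Answer: p:1

Rewrite trace:
start.  V:7 E:4  edges: 0-p->0 1-p->0 1-q->1 6-q->3
1. fire R1 via {0↦2, 1↦5, 2↦6, 3↦3}  →  V:4 E:3  edges: 0-p->0 1-p->0 1-q->1
2. fire R2 via {0↦3, 1↦0}  →  V:3 E:2  edges: 1-p->0 1-q->1
3. fire R3 via {0↦4, 1↦0, 2↦1}  →  V:2 E:1  edges: 1-p->0
final graph: no rule applies after step 3
NF edges: [(1, 0, 'p')]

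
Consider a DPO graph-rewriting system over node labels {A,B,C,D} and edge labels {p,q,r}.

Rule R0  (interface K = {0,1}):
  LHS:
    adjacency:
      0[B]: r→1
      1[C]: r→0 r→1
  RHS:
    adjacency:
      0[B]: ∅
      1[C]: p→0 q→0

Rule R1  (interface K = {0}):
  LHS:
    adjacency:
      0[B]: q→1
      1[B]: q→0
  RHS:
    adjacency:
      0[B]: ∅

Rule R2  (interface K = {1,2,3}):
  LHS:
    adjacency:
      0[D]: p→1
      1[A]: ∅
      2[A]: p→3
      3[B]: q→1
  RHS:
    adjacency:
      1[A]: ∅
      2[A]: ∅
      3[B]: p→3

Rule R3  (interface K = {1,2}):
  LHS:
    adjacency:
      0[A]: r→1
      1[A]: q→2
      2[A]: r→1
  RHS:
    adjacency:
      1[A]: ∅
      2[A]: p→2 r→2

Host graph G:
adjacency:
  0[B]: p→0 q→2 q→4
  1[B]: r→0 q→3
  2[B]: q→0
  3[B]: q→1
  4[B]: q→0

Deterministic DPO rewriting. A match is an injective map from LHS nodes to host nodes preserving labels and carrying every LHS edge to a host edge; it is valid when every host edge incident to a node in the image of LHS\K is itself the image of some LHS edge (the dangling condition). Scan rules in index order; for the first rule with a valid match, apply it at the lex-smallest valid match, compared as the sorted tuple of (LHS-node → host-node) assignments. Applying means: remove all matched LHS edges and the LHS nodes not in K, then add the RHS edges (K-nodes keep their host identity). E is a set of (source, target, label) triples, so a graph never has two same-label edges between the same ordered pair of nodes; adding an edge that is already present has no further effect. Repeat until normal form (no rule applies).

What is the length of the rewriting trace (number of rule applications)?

initial: |V|=5 |E|=8  E = 0-p->0 0-q->2 0-q->4 1-r->0 1-q->3 2-q->0 3-q->1 4-q->0
step 1: apply R1 at {0↦0, 1↦2}  → |V|=4 |E|=6  E = 0-p->0 0-q->4 1-r->0 1-q->3 3-q->1 4-q->0
step 2: apply R1 at {0↦0, 1↦4}  → |V|=3 |E|=4  E = 0-p->0 1-r->0 1-q->3 3-q->1
step 3: apply R1 at {0↦1, 1↦3}  → |V|=2 |E|=2  E = 0-p->0 1-r->0
final graph: no rule applies after step 3

Answer: 3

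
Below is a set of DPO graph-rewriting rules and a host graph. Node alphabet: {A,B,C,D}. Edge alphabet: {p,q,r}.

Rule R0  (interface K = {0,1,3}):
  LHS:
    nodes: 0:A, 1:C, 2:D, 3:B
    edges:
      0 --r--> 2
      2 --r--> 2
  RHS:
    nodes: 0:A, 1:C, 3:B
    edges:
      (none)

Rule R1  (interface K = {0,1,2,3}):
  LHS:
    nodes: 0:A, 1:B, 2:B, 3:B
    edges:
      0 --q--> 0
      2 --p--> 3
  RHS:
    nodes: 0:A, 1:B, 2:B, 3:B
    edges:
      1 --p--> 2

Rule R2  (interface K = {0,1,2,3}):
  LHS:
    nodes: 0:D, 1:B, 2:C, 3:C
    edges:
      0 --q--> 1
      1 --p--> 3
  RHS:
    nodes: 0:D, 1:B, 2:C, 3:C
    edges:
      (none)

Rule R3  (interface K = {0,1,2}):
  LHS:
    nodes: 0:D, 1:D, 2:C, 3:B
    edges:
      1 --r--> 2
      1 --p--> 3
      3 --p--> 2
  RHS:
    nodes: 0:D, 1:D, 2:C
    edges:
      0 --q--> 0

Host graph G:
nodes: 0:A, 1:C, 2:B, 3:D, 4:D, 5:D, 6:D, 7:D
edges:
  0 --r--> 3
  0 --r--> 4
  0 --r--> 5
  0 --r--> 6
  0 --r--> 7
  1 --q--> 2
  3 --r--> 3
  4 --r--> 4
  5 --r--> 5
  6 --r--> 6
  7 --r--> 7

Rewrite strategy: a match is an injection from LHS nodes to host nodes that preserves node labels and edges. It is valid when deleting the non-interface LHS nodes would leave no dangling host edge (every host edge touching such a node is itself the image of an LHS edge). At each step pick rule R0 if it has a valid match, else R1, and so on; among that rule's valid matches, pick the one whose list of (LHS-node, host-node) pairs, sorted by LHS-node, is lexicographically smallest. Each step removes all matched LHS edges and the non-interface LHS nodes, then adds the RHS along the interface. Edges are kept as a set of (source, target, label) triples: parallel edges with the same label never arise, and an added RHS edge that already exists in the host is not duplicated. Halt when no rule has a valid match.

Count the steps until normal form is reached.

Answer: 5

Steps:
initial: |V|=8 |E|=11  E = 0-r->3 0-r->4 0-r->5 0-r->6 0-r->7 1-q->2 3-r->3 4-r->4 5-r->5 6-r->6 7-r->7
step 1: apply R0 at {0↦0, 1↦1, 2↦3, 3↦2}  → |V|=7 |E|=9  E = 0-r->4 0-r->5 0-r->6 0-r->7 1-q->2 4-r->4 5-r->5 6-r->6 7-r->7
step 2: apply R0 at {0↦0, 1↦1, 2↦4, 3↦2}  → |V|=6 |E|=7  E = 0-r->5 0-r->6 0-r->7 1-q->2 5-r->5 6-r->6 7-r->7
step 3: apply R0 at {0↦0, 1↦1, 2↦5, 3↦2}  → |V|=5 |E|=5  E = 0-r->6 0-r->7 1-q->2 6-r->6 7-r->7
step 4: apply R0 at {0↦0, 1↦1, 2↦6, 3↦2}  → |V|=4 |E|=3  E = 0-r->7 1-q->2 7-r->7
step 5: apply R0 at {0↦0, 1↦1, 2↦7, 3↦2}  → |V|=3 |E|=1  E = 1-q->2
normal form: no rule applies after step 5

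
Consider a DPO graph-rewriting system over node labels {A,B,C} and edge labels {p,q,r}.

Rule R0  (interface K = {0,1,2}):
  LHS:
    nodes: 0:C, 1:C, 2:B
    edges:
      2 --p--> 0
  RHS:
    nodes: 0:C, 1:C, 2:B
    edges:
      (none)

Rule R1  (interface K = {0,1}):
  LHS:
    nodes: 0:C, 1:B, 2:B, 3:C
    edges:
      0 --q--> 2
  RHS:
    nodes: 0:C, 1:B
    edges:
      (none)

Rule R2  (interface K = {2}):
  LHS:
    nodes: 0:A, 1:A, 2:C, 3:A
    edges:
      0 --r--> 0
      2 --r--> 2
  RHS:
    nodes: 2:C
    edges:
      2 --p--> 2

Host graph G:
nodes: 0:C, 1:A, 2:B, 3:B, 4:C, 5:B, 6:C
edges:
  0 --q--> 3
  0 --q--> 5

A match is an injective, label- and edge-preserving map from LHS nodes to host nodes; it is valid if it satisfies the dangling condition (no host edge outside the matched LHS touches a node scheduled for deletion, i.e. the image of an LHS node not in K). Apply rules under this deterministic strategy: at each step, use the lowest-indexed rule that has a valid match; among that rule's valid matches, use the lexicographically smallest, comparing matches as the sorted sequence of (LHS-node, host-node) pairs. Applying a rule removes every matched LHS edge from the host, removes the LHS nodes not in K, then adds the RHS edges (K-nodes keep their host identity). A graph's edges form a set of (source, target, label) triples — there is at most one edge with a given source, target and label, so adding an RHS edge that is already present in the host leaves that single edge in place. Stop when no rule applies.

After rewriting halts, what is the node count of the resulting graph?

Answer: 3

Derivation:
initial: |V|=7 |E|=2  E = 0-q->3 0-q->5
step 1: apply R1 at {0↦0, 1↦2, 2↦3, 3↦4}  → |V|=5 |E|=1  E = 0-q->5
step 2: apply R1 at {0↦0, 1↦2, 2↦5, 3↦6}  → |V|=3 |E|=0  E = ∅
halt: no rule applies after step 2
NF nodes: {0:C, 1:A, 2:B}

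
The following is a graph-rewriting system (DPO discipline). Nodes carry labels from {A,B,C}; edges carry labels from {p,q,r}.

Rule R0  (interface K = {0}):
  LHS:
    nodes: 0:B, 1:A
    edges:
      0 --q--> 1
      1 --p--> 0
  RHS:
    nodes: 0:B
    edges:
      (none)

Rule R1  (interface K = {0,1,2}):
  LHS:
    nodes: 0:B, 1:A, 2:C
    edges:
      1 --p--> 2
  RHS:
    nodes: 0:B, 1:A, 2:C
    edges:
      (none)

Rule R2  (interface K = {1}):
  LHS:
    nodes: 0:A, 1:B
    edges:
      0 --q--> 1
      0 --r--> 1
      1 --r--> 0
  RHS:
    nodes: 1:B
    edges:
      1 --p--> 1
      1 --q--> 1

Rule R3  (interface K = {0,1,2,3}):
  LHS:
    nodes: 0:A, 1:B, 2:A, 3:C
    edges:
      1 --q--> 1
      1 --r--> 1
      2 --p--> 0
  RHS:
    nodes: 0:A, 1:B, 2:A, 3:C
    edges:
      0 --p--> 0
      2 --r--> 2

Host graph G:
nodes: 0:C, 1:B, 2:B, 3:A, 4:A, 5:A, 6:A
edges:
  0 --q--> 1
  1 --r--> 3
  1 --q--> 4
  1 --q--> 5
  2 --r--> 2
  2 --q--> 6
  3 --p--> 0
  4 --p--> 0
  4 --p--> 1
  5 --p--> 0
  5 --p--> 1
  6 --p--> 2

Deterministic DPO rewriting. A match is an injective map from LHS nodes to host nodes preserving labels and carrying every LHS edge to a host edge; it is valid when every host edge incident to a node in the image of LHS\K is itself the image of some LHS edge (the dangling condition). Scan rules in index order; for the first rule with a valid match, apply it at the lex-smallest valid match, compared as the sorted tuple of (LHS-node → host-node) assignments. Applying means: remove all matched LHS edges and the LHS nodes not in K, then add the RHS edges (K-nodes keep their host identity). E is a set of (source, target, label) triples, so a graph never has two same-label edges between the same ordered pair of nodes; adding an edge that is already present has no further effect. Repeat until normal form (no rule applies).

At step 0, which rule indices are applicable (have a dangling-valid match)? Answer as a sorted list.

R0: 1 valid match — {0↦2, 1↦6}
R1: 6 valid matches — {0↦1, 1↦3, 2↦0}, {0↦1, 1↦4, 2↦0}, {0↦1, 1↦5, 2↦0} (+3 more)
R2: no valid match — LHS pattern not found
R3: no valid match — LHS pattern not found

Answer: [R0,R1]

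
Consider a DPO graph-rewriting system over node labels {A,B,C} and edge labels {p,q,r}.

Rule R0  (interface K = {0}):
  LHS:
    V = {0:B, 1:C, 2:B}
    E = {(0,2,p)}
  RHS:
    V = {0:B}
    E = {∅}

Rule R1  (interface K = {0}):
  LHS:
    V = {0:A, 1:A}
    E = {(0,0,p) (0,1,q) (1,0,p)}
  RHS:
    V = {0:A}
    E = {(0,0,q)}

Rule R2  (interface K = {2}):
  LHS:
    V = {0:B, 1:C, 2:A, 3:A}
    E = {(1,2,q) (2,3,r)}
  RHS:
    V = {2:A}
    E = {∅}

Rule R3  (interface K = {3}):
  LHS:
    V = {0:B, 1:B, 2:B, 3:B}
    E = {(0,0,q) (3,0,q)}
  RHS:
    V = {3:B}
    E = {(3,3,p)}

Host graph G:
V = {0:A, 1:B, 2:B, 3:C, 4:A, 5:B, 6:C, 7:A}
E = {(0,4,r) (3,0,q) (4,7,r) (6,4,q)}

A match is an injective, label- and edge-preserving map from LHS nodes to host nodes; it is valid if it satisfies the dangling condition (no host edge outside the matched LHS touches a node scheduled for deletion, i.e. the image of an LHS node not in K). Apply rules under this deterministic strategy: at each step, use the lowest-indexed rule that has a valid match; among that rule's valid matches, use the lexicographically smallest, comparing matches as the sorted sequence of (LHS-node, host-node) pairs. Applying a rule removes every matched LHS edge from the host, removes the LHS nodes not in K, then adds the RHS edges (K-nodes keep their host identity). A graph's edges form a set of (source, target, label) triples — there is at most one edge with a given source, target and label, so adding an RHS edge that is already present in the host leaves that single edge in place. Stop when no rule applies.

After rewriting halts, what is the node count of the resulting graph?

Answer: 2

Derivation:
[0] host  ⇒  8 nodes, 4 edges  {0-r->4 3-q->0 4-r->7 6-q->4}
[1] R2 @ {0↦1, 1↦6, 2↦4, 3↦7}  ⇒  5 nodes, 2 edges  {0-r->4 3-q->0}
[2] R2 @ {0↦2, 1↦3, 2↦0, 3↦4}  ⇒  2 nodes, 0 edges  {∅}
halt: no rule applies after step 2
NF nodes: {0:A, 5:B}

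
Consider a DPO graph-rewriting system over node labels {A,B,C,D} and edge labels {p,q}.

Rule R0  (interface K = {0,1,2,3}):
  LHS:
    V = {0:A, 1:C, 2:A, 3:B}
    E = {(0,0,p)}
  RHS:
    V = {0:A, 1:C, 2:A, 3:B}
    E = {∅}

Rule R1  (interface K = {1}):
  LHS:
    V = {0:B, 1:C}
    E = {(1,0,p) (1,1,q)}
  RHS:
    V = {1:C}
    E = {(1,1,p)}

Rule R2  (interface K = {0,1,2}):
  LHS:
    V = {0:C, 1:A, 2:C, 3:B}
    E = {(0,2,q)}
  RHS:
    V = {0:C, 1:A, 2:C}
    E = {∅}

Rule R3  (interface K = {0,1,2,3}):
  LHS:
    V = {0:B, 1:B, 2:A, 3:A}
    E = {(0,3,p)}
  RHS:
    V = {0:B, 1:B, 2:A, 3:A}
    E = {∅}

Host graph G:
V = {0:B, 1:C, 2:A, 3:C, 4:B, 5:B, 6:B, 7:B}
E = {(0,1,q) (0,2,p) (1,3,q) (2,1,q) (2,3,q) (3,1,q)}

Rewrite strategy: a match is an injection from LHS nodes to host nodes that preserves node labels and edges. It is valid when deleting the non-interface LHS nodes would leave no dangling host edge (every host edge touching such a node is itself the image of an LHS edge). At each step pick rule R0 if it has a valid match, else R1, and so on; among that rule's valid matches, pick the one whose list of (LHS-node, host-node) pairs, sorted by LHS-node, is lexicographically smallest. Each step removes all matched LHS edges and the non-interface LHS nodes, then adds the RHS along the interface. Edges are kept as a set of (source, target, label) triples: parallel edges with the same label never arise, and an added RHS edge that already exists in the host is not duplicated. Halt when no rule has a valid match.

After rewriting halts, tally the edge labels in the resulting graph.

Answer: p:1 q:3

Steps:
[0] host  ⇒  8 nodes, 6 edges  {0-q->1 0-p->2 1-q->3 2-q->1 2-q->3 3-q->1}
[1] R2 @ {0↦1, 1↦2, 2↦3, 3↦4}  ⇒  7 nodes, 5 edges  {0-q->1 0-p->2 2-q->1 2-q->3 3-q->1}
[2] R2 @ {0↦3, 1↦2, 2↦1, 3↦5}  ⇒  6 nodes, 4 edges  {0-q->1 0-p->2 2-q->1 2-q->3}
normal form: no rule applies after step 2
NF edges: [(0, 1, 'q'), (0, 2, 'p'), (2, 1, 'q'), (2, 3, 'q')]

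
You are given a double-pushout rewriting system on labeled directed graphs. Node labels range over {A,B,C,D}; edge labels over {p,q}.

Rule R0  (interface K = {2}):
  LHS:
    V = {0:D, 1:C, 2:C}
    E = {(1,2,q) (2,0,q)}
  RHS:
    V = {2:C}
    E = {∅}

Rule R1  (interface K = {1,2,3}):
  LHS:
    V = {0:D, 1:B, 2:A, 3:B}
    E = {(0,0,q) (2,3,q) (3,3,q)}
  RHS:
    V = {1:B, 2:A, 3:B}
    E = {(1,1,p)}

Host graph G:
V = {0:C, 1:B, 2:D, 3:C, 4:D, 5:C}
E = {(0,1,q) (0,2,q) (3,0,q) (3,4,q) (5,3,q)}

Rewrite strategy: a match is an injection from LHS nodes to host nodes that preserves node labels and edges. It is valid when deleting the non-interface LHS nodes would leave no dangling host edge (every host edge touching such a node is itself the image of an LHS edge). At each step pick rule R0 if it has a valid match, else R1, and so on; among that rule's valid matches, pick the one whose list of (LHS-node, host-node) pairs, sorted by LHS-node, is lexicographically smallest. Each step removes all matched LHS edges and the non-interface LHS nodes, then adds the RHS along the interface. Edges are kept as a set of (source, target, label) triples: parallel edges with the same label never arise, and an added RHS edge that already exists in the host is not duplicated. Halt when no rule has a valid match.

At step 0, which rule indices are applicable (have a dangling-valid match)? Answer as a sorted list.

Answer: [R0]

Derivation:
R0: 1 valid match — {0↦4, 1↦5, 2↦3}
R1: no valid match — LHS pattern not found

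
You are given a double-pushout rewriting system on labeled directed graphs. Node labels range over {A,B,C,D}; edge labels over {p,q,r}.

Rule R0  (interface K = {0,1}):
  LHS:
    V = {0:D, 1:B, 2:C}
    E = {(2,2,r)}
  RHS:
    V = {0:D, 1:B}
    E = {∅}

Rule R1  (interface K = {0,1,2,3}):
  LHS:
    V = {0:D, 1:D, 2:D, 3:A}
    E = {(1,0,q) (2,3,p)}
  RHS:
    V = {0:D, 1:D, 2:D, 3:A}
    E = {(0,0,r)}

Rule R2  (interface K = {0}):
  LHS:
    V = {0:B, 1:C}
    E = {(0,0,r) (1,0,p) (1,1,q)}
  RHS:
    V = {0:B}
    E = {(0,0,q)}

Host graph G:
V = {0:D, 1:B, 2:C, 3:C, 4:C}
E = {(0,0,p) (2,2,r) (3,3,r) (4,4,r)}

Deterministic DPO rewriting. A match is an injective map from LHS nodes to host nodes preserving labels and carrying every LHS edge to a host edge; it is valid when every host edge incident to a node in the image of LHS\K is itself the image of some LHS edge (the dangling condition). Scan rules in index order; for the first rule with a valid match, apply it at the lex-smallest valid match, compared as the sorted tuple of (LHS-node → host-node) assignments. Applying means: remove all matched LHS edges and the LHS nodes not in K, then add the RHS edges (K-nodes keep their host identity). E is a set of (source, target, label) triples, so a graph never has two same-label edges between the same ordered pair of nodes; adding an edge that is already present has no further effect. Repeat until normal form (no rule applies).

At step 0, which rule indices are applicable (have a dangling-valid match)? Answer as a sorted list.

R0: 3 valid matches — {0↦0, 1↦1, 2↦2}, {0↦0, 1↦1, 2↦3}, {0↦0, 1↦1, 2↦4}
R1: no valid match — LHS pattern not found
R2: no valid match — LHS pattern not found

Answer: [R0]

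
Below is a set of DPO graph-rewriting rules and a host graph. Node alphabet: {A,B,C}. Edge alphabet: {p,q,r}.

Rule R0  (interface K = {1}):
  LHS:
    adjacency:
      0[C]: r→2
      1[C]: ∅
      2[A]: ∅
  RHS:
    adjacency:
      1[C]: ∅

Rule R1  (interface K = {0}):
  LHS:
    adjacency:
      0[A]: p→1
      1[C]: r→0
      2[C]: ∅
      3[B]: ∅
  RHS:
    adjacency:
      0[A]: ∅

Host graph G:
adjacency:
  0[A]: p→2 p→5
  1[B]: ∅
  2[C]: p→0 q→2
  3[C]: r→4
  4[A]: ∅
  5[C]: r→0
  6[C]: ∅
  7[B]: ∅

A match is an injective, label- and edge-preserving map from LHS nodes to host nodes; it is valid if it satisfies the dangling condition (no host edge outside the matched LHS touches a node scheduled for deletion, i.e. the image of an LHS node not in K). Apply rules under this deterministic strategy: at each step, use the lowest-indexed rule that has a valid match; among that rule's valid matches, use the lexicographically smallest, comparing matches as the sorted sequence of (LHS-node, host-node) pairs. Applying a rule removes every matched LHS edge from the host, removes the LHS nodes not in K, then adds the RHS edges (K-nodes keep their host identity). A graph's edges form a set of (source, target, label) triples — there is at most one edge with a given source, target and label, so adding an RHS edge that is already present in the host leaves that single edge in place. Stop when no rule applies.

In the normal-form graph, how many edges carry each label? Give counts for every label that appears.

Answer: p:2 q:1

Rewrite trace:
[0] host  ⇒  8 nodes, 6 edges  {0-p->2 0-p->5 2-p->0 2-q->2 3-r->4 5-r->0}
[1] R0 @ {0↦3, 1↦2, 2↦4}  ⇒  6 nodes, 5 edges  {0-p->2 0-p->5 2-p->0 2-q->2 5-r->0}
[2] R1 @ {0↦0, 1↦5, 2↦6, 3↦1}  ⇒  3 nodes, 3 edges  {0-p->2 2-p->0 2-q->2}
halt: no rule applies after step 2
NF edges: [(0, 2, 'p'), (2, 0, 'p'), (2, 2, 'q')]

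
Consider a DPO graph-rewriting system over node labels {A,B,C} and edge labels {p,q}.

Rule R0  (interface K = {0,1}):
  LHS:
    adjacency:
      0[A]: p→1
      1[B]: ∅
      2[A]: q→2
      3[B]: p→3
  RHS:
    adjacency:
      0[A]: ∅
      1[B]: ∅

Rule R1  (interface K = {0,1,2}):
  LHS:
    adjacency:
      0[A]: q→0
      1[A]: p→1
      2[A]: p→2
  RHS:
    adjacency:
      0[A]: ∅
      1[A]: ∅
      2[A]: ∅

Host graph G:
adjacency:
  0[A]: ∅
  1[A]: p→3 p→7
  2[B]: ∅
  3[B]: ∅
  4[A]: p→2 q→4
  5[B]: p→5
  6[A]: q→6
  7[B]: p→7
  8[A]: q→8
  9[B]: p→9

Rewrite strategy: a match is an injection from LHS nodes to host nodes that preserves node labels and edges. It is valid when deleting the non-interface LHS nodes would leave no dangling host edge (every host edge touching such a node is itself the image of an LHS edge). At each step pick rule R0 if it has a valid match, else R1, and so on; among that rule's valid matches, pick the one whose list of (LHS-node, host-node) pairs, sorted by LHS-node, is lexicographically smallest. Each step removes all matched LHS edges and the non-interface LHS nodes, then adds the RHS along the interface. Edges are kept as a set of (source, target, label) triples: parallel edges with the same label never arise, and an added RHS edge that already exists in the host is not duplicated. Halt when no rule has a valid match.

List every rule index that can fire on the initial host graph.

Answer: [R0]

Derivation:
R0: 12 valid matches — {0↦1, 1↦3, 2↦6, 3↦5}, {0↦1, 1↦3, 2↦6, 3↦9}, {0↦1, 1↦3, 2↦8, 3↦5} (+9 more)
R1: no valid match — LHS pattern not found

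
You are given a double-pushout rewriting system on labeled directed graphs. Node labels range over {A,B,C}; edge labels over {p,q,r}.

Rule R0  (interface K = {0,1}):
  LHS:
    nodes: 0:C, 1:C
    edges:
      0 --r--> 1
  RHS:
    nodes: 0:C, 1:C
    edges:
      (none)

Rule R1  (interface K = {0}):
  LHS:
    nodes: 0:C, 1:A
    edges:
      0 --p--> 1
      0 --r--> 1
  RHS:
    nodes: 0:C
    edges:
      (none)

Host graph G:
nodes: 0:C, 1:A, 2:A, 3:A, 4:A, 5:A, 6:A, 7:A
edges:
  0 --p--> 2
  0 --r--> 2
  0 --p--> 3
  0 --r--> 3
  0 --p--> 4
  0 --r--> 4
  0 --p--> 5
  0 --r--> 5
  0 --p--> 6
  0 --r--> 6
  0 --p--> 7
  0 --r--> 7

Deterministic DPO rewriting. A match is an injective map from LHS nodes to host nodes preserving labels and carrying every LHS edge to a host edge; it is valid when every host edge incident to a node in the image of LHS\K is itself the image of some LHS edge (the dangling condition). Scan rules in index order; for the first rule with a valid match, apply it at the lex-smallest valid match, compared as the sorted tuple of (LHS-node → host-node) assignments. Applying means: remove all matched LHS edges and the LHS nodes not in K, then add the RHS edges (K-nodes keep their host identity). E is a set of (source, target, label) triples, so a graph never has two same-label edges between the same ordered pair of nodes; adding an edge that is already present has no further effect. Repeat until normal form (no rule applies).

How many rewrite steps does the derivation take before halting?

Answer: 6

Steps:
start.  V:8 E:12  edges: 0-p->2 0-r->2 0-p->3 0-r->3 0-p->4 0-r->4 0-p->5 0-r->5 0-p->6 0-r->6 0-p->7 0-r->7
1. fire R1 via {0↦0, 1↦2}  →  V:7 E:10  edges: 0-p->3 0-r->3 0-p->4 0-r->4 0-p->5 0-r->5 0-p->6 0-r->6 0-p->7 0-r->7
2. fire R1 via {0↦0, 1↦3}  →  V:6 E:8  edges: 0-p->4 0-r->4 0-p->5 0-r->5 0-p->6 0-r->6 0-p->7 0-r->7
3. fire R1 via {0↦0, 1↦4}  →  V:5 E:6  edges: 0-p->5 0-r->5 0-p->6 0-r->6 0-p->7 0-r->7
4. fire R1 via {0↦0, 1↦5}  →  V:4 E:4  edges: 0-p->6 0-r->6 0-p->7 0-r->7
5. fire R1 via {0↦0, 1↦6}  →  V:3 E:2  edges: 0-p->7 0-r->7
6. fire R1 via {0↦0, 1↦7}  →  V:2 E:0  edges: ∅
halt: no rule applies after step 6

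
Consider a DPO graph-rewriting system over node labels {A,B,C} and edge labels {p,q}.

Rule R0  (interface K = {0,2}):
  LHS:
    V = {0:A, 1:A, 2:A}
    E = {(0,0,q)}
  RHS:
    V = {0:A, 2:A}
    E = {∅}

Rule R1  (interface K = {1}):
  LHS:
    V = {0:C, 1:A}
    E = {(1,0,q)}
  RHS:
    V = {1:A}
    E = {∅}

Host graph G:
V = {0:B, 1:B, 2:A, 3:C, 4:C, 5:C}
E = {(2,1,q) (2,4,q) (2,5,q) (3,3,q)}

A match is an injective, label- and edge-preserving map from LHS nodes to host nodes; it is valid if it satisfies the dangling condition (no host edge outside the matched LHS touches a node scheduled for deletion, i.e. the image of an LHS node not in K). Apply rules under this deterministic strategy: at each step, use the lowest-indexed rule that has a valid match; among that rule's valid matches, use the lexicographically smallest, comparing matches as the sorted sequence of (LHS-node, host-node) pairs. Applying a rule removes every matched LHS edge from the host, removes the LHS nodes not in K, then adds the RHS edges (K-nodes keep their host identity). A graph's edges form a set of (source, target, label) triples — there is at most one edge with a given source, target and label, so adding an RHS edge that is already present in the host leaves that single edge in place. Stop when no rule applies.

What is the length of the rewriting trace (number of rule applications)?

[0] host  ⇒  6 nodes, 4 edges  {2-q->1 2-q->4 2-q->5 3-q->3}
[1] R1 @ {0↦4, 1↦2}  ⇒  5 nodes, 3 edges  {2-q->1 2-q->5 3-q->3}
[2] R1 @ {0↦5, 1↦2}  ⇒  4 nodes, 2 edges  {2-q->1 3-q->3}
normal form: no rule applies after step 2

Answer: 2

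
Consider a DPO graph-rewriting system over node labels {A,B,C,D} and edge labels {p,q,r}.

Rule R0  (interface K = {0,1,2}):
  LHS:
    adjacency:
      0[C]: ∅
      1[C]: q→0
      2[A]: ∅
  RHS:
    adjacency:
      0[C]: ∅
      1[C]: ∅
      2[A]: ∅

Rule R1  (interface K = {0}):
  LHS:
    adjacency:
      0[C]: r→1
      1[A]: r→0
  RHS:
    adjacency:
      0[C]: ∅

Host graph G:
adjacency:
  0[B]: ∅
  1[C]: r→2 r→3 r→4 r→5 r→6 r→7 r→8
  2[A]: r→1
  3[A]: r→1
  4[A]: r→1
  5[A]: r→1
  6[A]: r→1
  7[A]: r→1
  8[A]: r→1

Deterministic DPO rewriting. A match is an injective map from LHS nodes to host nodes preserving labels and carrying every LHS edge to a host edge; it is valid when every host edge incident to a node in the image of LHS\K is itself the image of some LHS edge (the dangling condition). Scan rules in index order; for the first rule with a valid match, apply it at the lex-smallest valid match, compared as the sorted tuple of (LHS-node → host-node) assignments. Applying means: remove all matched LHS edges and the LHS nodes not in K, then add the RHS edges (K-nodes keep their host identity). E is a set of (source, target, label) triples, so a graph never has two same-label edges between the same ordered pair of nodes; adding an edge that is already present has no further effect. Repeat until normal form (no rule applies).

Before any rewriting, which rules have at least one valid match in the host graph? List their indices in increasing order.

R0: no valid match — LHS pattern not found
R1: 7 valid matches — {0↦1, 1↦2}, {0↦1, 1↦3}, {0↦1, 1↦4} (+4 more)

Answer: [R1]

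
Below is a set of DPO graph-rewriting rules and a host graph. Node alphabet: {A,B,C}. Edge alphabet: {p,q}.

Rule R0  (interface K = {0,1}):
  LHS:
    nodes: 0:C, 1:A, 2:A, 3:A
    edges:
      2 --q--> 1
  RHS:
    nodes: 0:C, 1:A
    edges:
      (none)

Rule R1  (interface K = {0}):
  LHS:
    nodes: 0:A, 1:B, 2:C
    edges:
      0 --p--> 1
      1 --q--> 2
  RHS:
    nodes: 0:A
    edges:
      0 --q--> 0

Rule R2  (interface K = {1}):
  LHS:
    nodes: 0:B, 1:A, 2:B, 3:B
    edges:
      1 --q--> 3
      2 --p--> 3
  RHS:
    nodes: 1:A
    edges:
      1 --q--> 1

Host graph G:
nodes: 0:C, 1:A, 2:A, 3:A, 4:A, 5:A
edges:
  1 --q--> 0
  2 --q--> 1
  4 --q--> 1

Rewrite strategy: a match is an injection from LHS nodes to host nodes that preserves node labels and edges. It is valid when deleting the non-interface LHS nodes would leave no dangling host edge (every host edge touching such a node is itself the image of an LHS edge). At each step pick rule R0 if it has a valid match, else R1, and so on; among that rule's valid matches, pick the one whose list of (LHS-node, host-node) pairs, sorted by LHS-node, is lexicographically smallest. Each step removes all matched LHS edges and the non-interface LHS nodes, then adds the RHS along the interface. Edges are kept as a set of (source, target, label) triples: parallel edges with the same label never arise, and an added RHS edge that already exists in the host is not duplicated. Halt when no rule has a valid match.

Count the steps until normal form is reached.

start.  V:6 E:3  edges: 1-q->0 2-q->1 4-q->1
1. fire R0 via {0↦0, 1↦1, 2↦2, 3↦3}  →  V:4 E:2  edges: 1-q->0 4-q->1
2. fire R0 via {0↦0, 1↦1, 2↦4, 3↦5}  →  V:2 E:1  edges: 1-q->0
final graph: no rule applies after step 2

Answer: 2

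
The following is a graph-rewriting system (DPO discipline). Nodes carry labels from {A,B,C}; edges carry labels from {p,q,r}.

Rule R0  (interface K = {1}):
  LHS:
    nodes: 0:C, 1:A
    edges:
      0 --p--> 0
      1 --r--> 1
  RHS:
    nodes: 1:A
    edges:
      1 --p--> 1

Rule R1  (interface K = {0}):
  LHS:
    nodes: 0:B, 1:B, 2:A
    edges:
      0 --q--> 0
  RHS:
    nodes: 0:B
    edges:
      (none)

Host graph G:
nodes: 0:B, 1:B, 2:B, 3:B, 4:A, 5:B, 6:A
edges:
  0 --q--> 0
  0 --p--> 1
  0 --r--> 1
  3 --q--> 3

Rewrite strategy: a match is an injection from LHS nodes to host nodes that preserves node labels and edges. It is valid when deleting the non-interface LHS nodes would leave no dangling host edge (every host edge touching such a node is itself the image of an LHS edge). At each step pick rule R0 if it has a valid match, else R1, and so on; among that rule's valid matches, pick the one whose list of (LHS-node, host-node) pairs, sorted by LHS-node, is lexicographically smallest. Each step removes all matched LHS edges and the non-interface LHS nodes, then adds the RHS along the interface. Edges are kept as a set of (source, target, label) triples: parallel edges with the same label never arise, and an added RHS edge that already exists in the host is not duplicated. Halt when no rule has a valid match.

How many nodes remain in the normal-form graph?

Answer: 3

Derivation:
[0] host  ⇒  7 nodes, 4 edges  {0-q->0 0-p->1 0-r->1 3-q->3}
[1] R1 @ {0↦0, 1↦2, 2↦4}  ⇒  5 nodes, 3 edges  {0-p->1 0-r->1 3-q->3}
[2] R1 @ {0↦3, 1↦5, 2↦6}  ⇒  3 nodes, 2 edges  {0-p->1 0-r->1}
halt: no rule applies after step 2
NF nodes: {0:B, 1:B, 3:B}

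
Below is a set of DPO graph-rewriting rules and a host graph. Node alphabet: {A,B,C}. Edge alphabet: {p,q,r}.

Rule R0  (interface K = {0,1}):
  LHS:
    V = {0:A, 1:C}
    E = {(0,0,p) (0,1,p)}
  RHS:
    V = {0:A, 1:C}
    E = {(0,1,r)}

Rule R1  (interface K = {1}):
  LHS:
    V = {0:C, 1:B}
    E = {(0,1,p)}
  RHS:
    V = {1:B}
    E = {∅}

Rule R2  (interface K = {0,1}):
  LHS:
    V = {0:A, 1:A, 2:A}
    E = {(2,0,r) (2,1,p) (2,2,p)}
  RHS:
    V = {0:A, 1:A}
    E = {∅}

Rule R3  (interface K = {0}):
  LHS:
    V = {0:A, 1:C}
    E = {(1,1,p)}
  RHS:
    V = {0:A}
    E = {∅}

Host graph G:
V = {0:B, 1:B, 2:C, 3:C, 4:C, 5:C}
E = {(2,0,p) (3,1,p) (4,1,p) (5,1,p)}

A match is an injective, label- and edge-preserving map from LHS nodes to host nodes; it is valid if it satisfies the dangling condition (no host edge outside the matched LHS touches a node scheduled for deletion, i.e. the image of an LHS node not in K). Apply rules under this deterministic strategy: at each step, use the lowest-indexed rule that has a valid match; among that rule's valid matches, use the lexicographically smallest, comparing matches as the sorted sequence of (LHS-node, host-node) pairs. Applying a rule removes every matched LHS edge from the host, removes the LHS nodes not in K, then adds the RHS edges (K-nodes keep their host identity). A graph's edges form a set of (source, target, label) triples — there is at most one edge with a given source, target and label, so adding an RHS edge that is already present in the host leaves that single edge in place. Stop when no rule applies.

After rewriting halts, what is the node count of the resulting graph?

start.  V:6 E:4  edges: 2-p->0 3-p->1 4-p->1 5-p->1
1. fire R1 via {0↦2, 1↦0}  →  V:5 E:3  edges: 3-p->1 4-p->1 5-p->1
2. fire R1 via {0↦3, 1↦1}  →  V:4 E:2  edges: 4-p->1 5-p->1
3. fire R1 via {0↦4, 1↦1}  →  V:3 E:1  edges: 5-p->1
4. fire R1 via {0↦5, 1↦1}  →  V:2 E:0  edges: ∅
halt: no rule applies after step 4
NF nodes: {0:B, 1:B}

Answer: 2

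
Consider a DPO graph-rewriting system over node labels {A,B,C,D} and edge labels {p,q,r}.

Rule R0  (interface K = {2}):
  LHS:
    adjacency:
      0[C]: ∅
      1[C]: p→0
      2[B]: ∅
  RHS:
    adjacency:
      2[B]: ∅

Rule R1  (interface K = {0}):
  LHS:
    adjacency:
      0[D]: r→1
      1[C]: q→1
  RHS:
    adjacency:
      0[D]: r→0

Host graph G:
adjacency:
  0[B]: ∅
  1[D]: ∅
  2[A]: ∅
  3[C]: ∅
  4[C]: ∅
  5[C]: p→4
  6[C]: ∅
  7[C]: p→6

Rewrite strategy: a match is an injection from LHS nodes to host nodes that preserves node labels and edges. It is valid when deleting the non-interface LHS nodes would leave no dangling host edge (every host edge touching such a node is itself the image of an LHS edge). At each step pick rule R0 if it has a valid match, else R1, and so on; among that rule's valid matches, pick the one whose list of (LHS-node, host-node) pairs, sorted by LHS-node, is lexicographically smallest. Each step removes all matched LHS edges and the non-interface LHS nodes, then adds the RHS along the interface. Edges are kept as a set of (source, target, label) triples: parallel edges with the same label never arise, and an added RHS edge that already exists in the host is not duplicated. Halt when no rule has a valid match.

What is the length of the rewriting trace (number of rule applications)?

Answer: 2

Derivation:
[0] host  ⇒  8 nodes, 2 edges  {5-p->4 7-p->6}
[1] R0 @ {0↦4, 1↦5, 2↦0}  ⇒  6 nodes, 1 edges  {7-p->6}
[2] R0 @ {0↦6, 1↦7, 2↦0}  ⇒  4 nodes, 0 edges  {∅}
final graph: no rule applies after step 2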